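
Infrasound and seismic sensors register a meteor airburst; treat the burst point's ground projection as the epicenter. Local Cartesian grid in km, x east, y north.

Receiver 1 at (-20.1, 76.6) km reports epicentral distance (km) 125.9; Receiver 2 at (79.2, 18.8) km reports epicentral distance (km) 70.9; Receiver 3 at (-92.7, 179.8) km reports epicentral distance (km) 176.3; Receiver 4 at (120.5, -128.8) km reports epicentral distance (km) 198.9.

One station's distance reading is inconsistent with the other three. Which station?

Solve using three stations at a time. Using Receiver 2, Receiver 3, Receiver 4 (subtract circle equations pairwise → linear system) gives (x, y) ≈ (10.7, 37.1).
Distances from that point to each station vs reported:
  Receiver 1: calculated 50.1 vs reported 125.9 → residual 75.8 km
  Receiver 2: calculated 70.9 vs reported 70.9 → residual 0.0 km
  Receiver 3: calculated 176.3 vs reported 176.3 → residual 0.0 km
  Receiver 4: calculated 198.9 vs reported 198.9 → residual 0.0 km
Receiver 2, Receiver 3, Receiver 4 are mutually consistent (residuals ≈ 0); Receiver 1 is off by 75.8 km.

Receiver 1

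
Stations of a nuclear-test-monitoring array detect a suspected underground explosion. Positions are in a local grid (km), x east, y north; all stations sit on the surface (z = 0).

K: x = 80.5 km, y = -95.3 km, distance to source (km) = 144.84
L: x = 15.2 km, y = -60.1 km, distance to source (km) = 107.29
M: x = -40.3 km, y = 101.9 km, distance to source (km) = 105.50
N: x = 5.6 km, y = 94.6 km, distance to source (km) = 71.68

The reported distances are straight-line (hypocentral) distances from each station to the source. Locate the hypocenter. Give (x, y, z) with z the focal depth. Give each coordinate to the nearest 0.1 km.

Each station gives a sphere (x−x_i)² + (y−y_i)² + z² = d_i² (stations at z=0).
Subtracting the K sphere from L and M: z² cancels, leaving linear equations in x and y:
-130.6 x + 70.4 y = -2251.81
-241.6 x + 394.4 y = 6293.74
Solving: x ≈ 38.585, y ≈ 39.594 km (keep extra digits for the depth step; rounded: 38.6, 39.6).
Then from the K sphere: z² = 144.84² − (x − 80.5)² − (y + 95.3)² with x = 38.585, y = 39.594, so z ≈ 32.021 ≈ 32.0 km.
Check against N (with the unrounded solution): distance 71.69 ≈ 71.68 km. ✓

x ≈ 38.6 km, y ≈ 39.6 km, depth ≈ 32.0 km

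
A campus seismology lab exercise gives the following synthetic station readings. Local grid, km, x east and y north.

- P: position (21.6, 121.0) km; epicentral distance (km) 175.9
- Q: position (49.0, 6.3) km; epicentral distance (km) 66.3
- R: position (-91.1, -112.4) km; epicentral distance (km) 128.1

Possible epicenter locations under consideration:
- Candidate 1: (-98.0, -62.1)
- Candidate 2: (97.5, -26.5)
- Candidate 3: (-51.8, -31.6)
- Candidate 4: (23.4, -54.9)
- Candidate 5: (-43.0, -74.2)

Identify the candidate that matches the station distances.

Candidate 4

For each candidate, compare |candidate − station| to the reported distance:
Candidate 1: residuals P 42.8, Q 95.8, R 77.3 → max 95.8 km
Candidate 2: residuals P 10.0, Q 7.8, R 79.1 → max 79.1 km
Candidate 3: residuals P 6.6, Q 41.4, R 38.2 → max 41.4 km
Candidate 4: residuals P 0.0, Q 0.0, R 0.0 → max 0.0 km
Candidate 5: residuals P 29.7, Q 55.9, R 66.7 → max 66.7 km
Only Candidate 4 has all residuals ≈ 0.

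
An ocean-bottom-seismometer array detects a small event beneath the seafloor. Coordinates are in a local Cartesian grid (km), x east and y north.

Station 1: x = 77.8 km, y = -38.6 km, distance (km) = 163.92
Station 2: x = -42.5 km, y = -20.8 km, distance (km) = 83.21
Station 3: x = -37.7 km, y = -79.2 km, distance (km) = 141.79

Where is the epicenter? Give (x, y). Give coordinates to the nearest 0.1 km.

Circle about each station: (x − 77.8)² + (y + 38.6)² = 163.92²; (x + 42.5)² + (y + 20.8)² = 83.21²; (x + 37.7)² + (y + 79.2)² = 141.79².
Subtracting the Station 1 equation from the Station 2 and Station 3 equations removes the quadratic terms:
-240.6 x + 35.6 y = 14641.95
-231.0 x − 81.2 y = 6916.49
Solving the 2×2 system: x ≈ -51.7, y ≈ 61.9 km.

(-51.7, 61.9)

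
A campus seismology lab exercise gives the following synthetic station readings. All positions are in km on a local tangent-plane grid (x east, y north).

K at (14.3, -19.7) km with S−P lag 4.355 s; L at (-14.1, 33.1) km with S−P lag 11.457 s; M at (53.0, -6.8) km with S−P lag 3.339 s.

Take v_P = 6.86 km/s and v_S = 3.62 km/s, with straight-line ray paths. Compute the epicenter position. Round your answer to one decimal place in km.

x ≈ 45.6 km, y ≈ -31.3 km

Distance from S−P lag: d = Δt · v_P v_S / (v_P − v_S) = Δt · (6.86·3.62)/(6.86−3.62) ≈ 7.6646·Δt.
So d_K = 33.38, d_L = 87.81, d_M = 25.59 km.
Circle about each station: (x − 14.3)² + (y + 19.7)² = 33.38²; (x + 14.1)² + (y − 33.1)² = 87.81²; (x − 53.0)² + (y + 6.8)² = 25.59².
Subtracting the K equation from the L and M equations removes the quadratic terms:
-56.8 x + 105.6 y = -5894.53
77.4 x + 25.8 y = 2722.04
Solving the 2×2 system: x ≈ 45.6, y ≈ -31.3 km.
Check against K (with the unrounded x, y): √((x − 14.3)²+(y + 19.7)²) = 33.38 ≈ 33.38 km. ✓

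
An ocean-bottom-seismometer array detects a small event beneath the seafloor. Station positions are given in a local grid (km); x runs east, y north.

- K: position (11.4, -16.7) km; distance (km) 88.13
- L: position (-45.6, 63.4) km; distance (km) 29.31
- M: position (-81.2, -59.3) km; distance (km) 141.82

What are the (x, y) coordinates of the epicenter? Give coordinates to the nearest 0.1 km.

Circle about each station: (x − 11.4)² + (y + 16.7)² = 88.13²; (x + 45.6)² + (y − 63.4)² = 29.31²; (x + 81.2)² + (y + 59.3)² = 141.82².
Subtracting the K equation from the L and M equations removes the quadratic terms:
-114.0 x + 160.2 y = 12597.89
-185.2 x − 85.2 y = -2644.94
Solving the 2×2 system: x ≈ -16.5, y ≈ 66.9 km.
Check against K (with the unrounded x, y): √((x − 11.4)²+(y + 16.7)²) = 88.13 ≈ 88.13 km. ✓

-16.5 km east, 66.9 km north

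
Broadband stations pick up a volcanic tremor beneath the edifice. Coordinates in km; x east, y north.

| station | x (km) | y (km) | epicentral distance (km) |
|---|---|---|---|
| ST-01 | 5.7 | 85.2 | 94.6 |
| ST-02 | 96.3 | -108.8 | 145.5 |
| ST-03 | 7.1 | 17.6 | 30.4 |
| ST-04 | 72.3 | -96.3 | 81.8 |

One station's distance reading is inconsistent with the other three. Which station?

ST-04

Solve using three stations at a time. Using ST-01, ST-02, ST-03 (subtract circle equations pairwise → linear system) gives (x, y) ≈ (-8.9, -8.3).
Distances from that point to each station vs reported:
  ST-01: calculated 94.6 vs reported 94.6 → residual 0.0 km
  ST-02: calculated 145.5 vs reported 145.5 → residual 0.0 km
  ST-03: calculated 30.4 vs reported 30.4 → residual 0.0 km
  ST-04: calculated 119.8 vs reported 81.8 → residual 38.0 km
ST-01, ST-02, ST-03 are mutually consistent (residuals ≈ 0); ST-04 is off by 38.0 km.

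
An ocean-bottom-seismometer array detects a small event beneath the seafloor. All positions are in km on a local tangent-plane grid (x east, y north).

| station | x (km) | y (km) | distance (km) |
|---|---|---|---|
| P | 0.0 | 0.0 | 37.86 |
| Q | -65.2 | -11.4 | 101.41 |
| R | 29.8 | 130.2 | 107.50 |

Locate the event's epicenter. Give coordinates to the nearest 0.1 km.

Circle about each station: x² + y² = 37.86²; (x + 65.2)² + (y + 11.4)² = 101.41²; (x − 29.8)² + (y − 130.2)² = 107.50².
Subtracting pairs of circle equations eliminates x²+y² and gives linear equations (the radical axes):
-130.4 x − 22.8 y = -4469.61
59.6 x + 260.4 y = 7717.21
Solving the 2×2 system: x ≈ 30.3, y ≈ 22.7 km.

30.3 km east, 22.7 km north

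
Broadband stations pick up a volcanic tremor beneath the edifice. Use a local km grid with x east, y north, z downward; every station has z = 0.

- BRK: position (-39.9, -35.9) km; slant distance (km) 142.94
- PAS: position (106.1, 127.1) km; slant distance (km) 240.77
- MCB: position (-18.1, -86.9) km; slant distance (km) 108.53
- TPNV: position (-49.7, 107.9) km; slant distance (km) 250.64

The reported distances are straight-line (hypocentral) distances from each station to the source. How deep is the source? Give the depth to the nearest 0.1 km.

59.7 km

Each station gives a sphere (x−x_i)² + (y−y_i)² + z² = d_i² (stations at z=0).
Subtracting the BRK sphere from PAS and MCB: z² cancels, leaving linear equations in x and y:
292.0 x + 326.0 y = -13007.55
43.6 x − 102.0 y = 13651.48
Solving: x ≈ 70.995, y ≈ -103.491 km (keep extra digits for the depth step; rounded: 71.0, -103.5).
Then from the BRK sphere: z² = 142.94² − (x + 39.9)² − (y + 35.9)² with x = 70.995, y = -103.491, so z ≈ 59.713 ≈ 59.7 km.
Check against TPNV (with the unrounded solution): distance 250.64 ≈ 250.64 km. ✓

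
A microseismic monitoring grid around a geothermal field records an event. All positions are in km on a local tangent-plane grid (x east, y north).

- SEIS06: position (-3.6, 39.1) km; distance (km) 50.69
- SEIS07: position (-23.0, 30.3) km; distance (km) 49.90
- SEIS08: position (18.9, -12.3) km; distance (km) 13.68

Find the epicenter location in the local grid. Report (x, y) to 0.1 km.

Circle about each station: (x + 3.6)² + (y − 39.1)² = 50.69²; (x + 23.0)² + (y − 30.3)² = 49.90²; (x − 18.9)² + (y + 12.3)² = 13.68².
Subtracting the SEIS06 equation from the SEIS07 and SEIS08 equations removes the quadratic terms:
-38.8 x − 17.6 y = -15.21
45.0 x − 102.8 y = 1349.06
Solving the 2×2 system: x ≈ 5.3, y ≈ -10.8 km.

(5.3, -10.8)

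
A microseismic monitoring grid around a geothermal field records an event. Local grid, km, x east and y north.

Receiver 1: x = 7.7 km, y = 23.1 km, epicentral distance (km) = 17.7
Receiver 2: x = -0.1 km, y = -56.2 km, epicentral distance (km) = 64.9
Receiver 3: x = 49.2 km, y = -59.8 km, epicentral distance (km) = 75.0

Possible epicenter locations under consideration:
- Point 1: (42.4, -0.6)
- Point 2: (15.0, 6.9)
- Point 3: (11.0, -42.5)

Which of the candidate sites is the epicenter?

For each candidate, compare |candidate − station| to the reported distance:
Point 1: residuals Receiver 1 24.3, Receiver 2 5.1, Receiver 3 15.4 → max 24.3 km
Point 2: residuals Receiver 1 0.1, Receiver 2 0.0, Receiver 3 0.0 → max 0.1 km
Point 3: residuals Receiver 1 48.0, Receiver 2 47.3, Receiver 3 33.1 → max 48.0 km
Only Point 2 has all residuals ≈ 0.

Point 2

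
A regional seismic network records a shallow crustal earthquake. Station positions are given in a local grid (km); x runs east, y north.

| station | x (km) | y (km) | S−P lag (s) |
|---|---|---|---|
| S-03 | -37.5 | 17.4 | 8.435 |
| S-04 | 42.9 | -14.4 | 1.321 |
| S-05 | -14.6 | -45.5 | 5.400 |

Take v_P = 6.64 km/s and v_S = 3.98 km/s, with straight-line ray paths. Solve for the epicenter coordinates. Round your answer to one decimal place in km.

Distance from S−P lag: d = Δt · v_P v_S / (v_P − v_S) = Δt · (6.64·3.98)/(6.64−3.98) ≈ 9.9350·Δt.
So d_S-03 = 83.80, d_S-04 = 13.12, d_S-05 = 53.65 km.
Circle about each station: (x + 37.5)² + (y − 17.4)² = 83.80²; (x − 42.9)² + (y + 14.4)² = 13.12²; (x + 14.6)² + (y + 45.5)² = 53.65².
Subtracting pairs of circle equations eliminates x²+y² and gives linear equations (the radical axes):
160.8 x − 63.6 y = 7189.07
45.8 x − 125.8 y = 4718.52
Solving the 2×2 system: x ≈ 34.9, y ≈ -24.8 km.

34.9 km east, -24.8 km north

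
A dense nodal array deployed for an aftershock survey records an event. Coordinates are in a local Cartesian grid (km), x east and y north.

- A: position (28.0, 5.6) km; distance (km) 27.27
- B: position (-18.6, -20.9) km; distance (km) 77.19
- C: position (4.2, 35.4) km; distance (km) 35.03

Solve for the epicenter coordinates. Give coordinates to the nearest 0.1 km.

Circle about each station: (x − 28.0)² + (y − 5.6)² = 27.27²; (x + 18.6)² + (y + 20.9)² = 77.19²; (x − 4.2)² + (y − 35.4)² = 35.03².
Subtracting the A equation from the B and C equations removes the quadratic terms:
-93.2 x − 53.0 y = -5247.23
-47.6 x + 59.6 y = -28.01
Solving the 2×2 system: x ≈ 38.9, y ≈ 30.6 km.
Check against A (with the unrounded x, y): √((x − 28.0)²+(y − 5.6)²) = 27.27 ≈ 27.27 km. ✓

x ≈ 38.9 km, y ≈ 30.6 km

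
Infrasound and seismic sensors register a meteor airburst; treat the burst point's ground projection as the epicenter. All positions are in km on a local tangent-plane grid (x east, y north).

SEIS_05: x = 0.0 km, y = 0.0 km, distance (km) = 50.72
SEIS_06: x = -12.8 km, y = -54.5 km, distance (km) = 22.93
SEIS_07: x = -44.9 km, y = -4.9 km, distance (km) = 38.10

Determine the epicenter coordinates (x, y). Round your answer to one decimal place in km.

Circle about each station: x² + y² = 50.72²; (x + 12.8)² + (y + 54.5)² = 22.93²; (x + 44.9)² + (y + 4.9)² = 38.10².
Subtracting the SEIS_05 equation from the SEIS_06 and SEIS_07 equations removes the quadratic terms:
-25.6 x − 109.0 y = 5180.82
-89.8 x − 9.8 y = 3160.93
Solving the 2×2 system: x ≈ -30.8, y ≈ -40.3 km.

(-30.8, -40.3)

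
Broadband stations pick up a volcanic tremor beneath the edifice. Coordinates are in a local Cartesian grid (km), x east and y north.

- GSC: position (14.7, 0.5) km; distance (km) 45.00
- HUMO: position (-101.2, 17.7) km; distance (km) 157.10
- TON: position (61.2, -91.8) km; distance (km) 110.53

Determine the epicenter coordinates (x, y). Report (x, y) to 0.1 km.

Circle about each station: (x − 14.7)² + (y − 0.5)² = 45.00²; (x + 101.2)² + (y − 17.7)² = 157.10²; (x − 61.2)² + (y + 91.8)² = 110.53².
Subtracting the GSC equation from the HUMO and TON equations removes the quadratic terms:
-231.8 x + 34.4 y = -12317.02
93.0 x − 184.6 y = 1764.46
Solving the 2×2 system: x ≈ 55.9, y ≈ 18.6 km.

x ≈ 55.9 km, y ≈ 18.6 km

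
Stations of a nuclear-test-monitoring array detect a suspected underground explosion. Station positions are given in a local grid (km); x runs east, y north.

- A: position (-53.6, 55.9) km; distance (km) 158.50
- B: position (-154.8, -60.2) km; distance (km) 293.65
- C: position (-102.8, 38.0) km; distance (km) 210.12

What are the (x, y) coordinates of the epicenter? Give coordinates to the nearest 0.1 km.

103.0 km east, 80.4 km north

Circle about each station: (x + 53.6)² + (y − 55.9)² = 158.50²; (x + 154.8)² + (y + 60.2)² = 293.65²; (x + 102.8)² + (y − 38.0)² = 210.12².
Subtracting pairs of circle equations eliminates x²+y² and gives linear equations (the radical axes):
-202.4 x − 232.2 y = -39518.76
-98.4 x − 35.8 y = -13014.09
Solving the 2×2 system: x ≈ 103.0, y ≈ 80.4 km.
Check against A (with the unrounded x, y): √((x + 53.6)²+(y − 55.9)²) = 158.51 ≈ 158.50 km. ✓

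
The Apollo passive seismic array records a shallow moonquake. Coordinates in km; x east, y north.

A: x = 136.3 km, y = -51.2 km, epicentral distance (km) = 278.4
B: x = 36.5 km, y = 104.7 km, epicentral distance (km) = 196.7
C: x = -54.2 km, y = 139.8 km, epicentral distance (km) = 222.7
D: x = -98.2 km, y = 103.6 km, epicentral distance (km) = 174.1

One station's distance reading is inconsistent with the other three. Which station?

B

Solve using three stations at a time. Using A, C, D (subtract circle equations pairwise → linear system) gives (x, y) ≈ (-141.8, -65.0).
Distances from that point to each station vs reported:
  A: calculated 278.4 vs reported 278.4 → residual 0.0 km
  B: calculated 246.1 vs reported 196.7 → residual 49.4 km
  C: calculated 222.7 vs reported 222.7 → residual 0.0 km
  D: calculated 174.1 vs reported 174.1 → residual 0.0 km
A, C, D are mutually consistent (residuals ≈ 0); B is off by 49.4 km.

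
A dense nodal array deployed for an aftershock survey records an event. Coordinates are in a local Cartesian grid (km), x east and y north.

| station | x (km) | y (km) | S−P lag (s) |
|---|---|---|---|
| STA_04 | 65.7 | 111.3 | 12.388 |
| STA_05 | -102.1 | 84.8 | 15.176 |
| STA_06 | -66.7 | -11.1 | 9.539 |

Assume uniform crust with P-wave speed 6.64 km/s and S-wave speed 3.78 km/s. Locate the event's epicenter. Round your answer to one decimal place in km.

Distance from S−P lag: d = Δt · v_P v_S / (v_P − v_S) = Δt · (6.64·3.78)/(6.64−3.78) ≈ 8.7759·Δt.
So d_STA_04 = 108.72, d_STA_05 = 133.18, d_STA_06 = 83.71 km.
Circle about each station: (x − 65.7)² + (y − 111.3)² = 108.72²; (x + 102.1)² + (y − 84.8)² = 133.18²; (x + 66.7)² + (y + 11.1)² = 83.71².
Subtracting the STA_04 equation from the STA_05 and STA_06 equations removes the quadratic terms:
-335.6 x − 53.0 y = -5005.60
-264.8 x − 244.8 y = -7319.41
Solving the 2×2 system: x ≈ 12.3, y ≈ 16.6 km.
Check against STA_04 (with the unrounded x, y): √((x − 65.7)²+(y − 111.3)²) = 108.72 ≈ 108.72 km. ✓

12.3 km east, 16.6 km north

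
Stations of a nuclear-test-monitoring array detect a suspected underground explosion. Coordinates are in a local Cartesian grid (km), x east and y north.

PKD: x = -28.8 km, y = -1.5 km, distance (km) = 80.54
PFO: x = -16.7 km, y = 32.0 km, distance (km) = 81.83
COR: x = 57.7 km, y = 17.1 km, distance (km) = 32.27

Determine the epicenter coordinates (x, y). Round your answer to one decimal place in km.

Circle about each station: (x + 28.8)² + (y + 1.5)² = 80.54²; (x + 16.7)² + (y − 32.0)² = 81.83²; (x − 57.7)² + (y − 17.1)² = 32.27².
Subtracting pairs of circle equations eliminates x²+y² and gives linear equations (the radical axes):
24.2 x + 67.0 y = 261.74
173.0 x + 37.2 y = 8235.35
Solving the 2×2 system: x ≈ 50.7, y ≈ -14.4 km.

(50.7, -14.4)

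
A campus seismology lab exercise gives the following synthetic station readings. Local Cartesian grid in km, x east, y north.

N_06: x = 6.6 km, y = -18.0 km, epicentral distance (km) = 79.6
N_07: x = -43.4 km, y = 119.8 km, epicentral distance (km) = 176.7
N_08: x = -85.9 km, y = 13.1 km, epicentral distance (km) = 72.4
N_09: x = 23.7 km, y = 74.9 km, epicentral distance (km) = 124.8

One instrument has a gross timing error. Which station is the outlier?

N_09

Solve using three stations at a time. Using N_06, N_07, N_08 (subtract circle equations pairwise → linear system) gives (x, y) ≈ (-63.5, -55.8).
Distances from that point to each station vs reported:
  N_06: calculated 79.6 vs reported 79.6 → residual 0.0 km
  N_07: calculated 176.7 vs reported 176.7 → residual 0.0 km
  N_08: calculated 72.4 vs reported 72.4 → residual 0.0 km
  N_09: calculated 157.1 vs reported 124.8 → residual 32.3 km
N_06, N_07, N_08 are mutually consistent (residuals ≈ 0); N_09 is off by 32.3 km.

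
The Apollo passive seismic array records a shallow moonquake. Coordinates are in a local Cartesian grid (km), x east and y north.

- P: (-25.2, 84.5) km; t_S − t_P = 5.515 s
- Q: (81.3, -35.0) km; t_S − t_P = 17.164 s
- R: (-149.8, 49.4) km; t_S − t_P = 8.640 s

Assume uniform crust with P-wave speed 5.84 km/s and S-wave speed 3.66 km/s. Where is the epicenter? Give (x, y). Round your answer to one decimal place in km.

(-65.1, 48.0)

Distance from S−P lag: d = Δt · v_P v_S / (v_P − v_S) = Δt · (5.84·3.66)/(5.84−3.66) ≈ 9.8048·Δt.
So d_P = 54.07, d_Q = 168.29, d_R = 84.71 km.
Circle about each station: (x + 25.2)² + (y − 84.5)² = 54.07²; (x − 81.3)² + (y + 35.0)² = 168.29²; (x + 149.8)² + (y − 49.4)² = 84.71².
Subtracting pairs of circle equations eliminates x²+y² and gives linear equations (the radical axes):
213.0 x − 239.0 y = -25338.56
-249.2 x − 70.2 y = 12852.89
Solving the 2×2 system: x ≈ -65.1, y ≈ 48.0 km.
Check against P (with the unrounded x, y): √((x + 25.2)²+(y − 84.5)²) = 54.07 ≈ 54.07 km. ✓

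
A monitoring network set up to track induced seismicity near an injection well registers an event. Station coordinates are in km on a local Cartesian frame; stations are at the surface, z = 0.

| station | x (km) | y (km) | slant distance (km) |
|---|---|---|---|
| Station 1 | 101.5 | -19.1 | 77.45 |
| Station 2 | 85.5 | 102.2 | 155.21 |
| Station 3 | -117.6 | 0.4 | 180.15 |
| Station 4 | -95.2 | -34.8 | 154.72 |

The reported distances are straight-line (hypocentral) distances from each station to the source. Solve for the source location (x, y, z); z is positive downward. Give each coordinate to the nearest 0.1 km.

Each station gives a sphere (x−x_i)² + (y−y_i)² + z² = d_i² (stations at z=0).
Subtracting the Station 1 sphere from Station 2 and Station 3: z² cancels, leaving linear equations in x and y:
-32.0 x + 242.6 y = -11003.61
-438.2 x + 39.0 y = -23292.66
Solving: x ≈ 49.702, y ≈ -38.801 km (keep extra digits for the depth step; rounded: 49.7, -38.8).
Then from the Station 1 sphere: z² = 77.45² − (x − 101.5)² − (y + 19.1)² with x = 49.702, y = -38.801, so z ≈ 54.105 ≈ 54.1 km.
Check against Station 4 (with the unrounded solution): distance 154.73 ≈ 154.72 km. ✓

x ≈ 49.7 km, y ≈ -38.8 km, depth ≈ 54.1 km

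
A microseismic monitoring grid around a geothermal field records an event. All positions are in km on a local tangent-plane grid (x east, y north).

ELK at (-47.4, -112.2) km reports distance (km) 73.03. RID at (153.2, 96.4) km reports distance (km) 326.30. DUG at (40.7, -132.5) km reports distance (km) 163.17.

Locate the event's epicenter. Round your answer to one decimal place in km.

Circle about each station: (x + 47.4)² + (y + 112.2)² = 73.03²; (x − 153.2)² + (y − 96.4)² = 326.30²; (x − 40.7)² + (y + 132.5)² = 163.17².
Subtracting the ELK equation from the RID and DUG equations removes the quadratic terms:
401.2 x + 417.2 y = -83210.71
176.2 x − 40.6 y = -16913.93
Solving the 2×2 system: x ≈ -116.2, y ≈ -87.7 km.

(-116.2, -87.7)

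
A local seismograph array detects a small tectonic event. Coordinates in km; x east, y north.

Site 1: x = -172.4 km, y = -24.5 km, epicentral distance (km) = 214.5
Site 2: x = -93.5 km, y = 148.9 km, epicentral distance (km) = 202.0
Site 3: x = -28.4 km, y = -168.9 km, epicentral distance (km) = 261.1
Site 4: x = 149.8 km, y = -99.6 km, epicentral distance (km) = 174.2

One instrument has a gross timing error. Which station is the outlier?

Solve using three stations at a time. Using Site 2, Site 3, Site 4 (subtract circle equations pairwise → linear system) gives (x, y) ≈ (89.8, 63.9).
Distances from that point to each station vs reported:
  Site 1: calculated 276.7 vs reported 214.5 → residual 62.2 km
  Site 2: calculated 202.0 vs reported 202.0 → residual 0.0 km
  Site 3: calculated 261.1 vs reported 261.1 → residual 0.0 km
  Site 4: calculated 174.2 vs reported 174.2 → residual 0.0 km
Site 2, Site 3, Site 4 are mutually consistent (residuals ≈ 0); Site 1 is off by 62.2 km.

Site 1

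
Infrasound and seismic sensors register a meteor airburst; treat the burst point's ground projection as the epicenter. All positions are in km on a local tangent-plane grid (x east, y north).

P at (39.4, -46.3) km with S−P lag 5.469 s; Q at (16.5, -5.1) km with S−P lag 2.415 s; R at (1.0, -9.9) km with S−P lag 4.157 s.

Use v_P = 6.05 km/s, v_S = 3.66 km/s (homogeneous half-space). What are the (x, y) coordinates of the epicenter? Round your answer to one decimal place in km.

36.8 km east, 4.3 km north

Distance from S−P lag: d = Δt · v_P v_S / (v_P − v_S) = Δt · (6.05·3.66)/(6.05−3.66) ≈ 9.2649·Δt.
So d_P = 50.67, d_Q = 22.37, d_R = 38.51 km.
Circle about each station: (x − 39.4)² + (y + 46.3)² = 50.67²; (x − 16.5)² + (y + 5.1)² = 22.37²; (x − 1.0)² + (y + 9.9)² = 38.51².
Subtracting the P equation from the Q and R equations removes the quadratic terms:
-45.8 x + 82.4 y = -1330.76
-76.8 x + 72.8 y = -2512.61
Solving the 2×2 system: x ≈ 36.8, y ≈ 4.3 km.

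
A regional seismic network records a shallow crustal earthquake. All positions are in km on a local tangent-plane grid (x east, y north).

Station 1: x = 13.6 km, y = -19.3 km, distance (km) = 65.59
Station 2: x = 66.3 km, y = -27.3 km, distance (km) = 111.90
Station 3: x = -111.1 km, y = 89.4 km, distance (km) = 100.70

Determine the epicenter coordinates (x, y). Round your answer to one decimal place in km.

x ≈ -30.0 km, y ≈ 29.7 km

Circle about each station: (x − 13.6)² + (y + 19.3)² = 65.59²; (x − 66.3)² + (y + 27.3)² = 111.90²; (x + 111.1)² + (y − 89.4)² = 100.70².
Subtracting pairs of circle equations eliminates x²+y² and gives linear equations (the radical axes):
105.4 x − 16.0 y = -3636.03
-249.4 x + 217.4 y = 13939.68
Solving the 2×2 system: x ≈ -30.0, y ≈ 29.7 km.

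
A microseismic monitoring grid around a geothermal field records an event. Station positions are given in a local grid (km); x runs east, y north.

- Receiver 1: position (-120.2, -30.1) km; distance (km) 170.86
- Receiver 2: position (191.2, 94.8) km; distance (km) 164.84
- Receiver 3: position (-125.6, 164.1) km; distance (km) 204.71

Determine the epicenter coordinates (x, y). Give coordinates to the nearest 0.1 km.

(36.2, 38.7)

Circle about each station: (x + 120.2)² + (y + 30.1)² = 170.86²; (x − 191.2)² + (y − 94.8)² = 164.84²; (x + 125.6)² + (y − 164.1)² = 204.71².
Subtracting the Receiver 1 equation from the Receiver 2 and Receiver 3 equations removes the quadratic terms:
622.8 x + 249.8 y = 32211.34
-10.8 x + 388.4 y = 14637.08
Solving the 2×2 system: x ≈ 36.2, y ≈ 38.7 km.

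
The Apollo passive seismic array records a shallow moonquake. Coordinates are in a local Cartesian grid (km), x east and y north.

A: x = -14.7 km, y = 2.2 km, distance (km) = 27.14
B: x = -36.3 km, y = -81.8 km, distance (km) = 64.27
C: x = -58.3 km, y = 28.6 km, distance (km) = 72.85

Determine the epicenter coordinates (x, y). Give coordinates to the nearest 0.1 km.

x ≈ -8.0 km, y ≈ -24.1 km

Circle about each station: (x + 14.7)² + (y − 2.2)² = 27.14²; (x + 36.3)² + (y + 81.8)² = 64.27²; (x + 58.3)² + (y − 28.6)² = 72.85².
Subtracting the A equation from the B and C equations removes the quadratic terms:
-43.2 x − 168.0 y = 4393.95
-87.2 x + 52.8 y = -574.62
Solving the 2×2 system: x ≈ -8.0, y ≈ -24.1 km.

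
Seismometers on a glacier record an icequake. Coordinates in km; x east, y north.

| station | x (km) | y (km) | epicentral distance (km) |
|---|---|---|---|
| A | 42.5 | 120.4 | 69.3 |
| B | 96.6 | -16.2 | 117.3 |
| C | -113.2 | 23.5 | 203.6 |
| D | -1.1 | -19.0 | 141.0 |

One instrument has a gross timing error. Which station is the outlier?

A

Solve using three stations at a time. Using B, C, D (subtract circle equations pairwise → linear system) gives (x, y) ≈ (75.7, 99.0).
Distances from that point to each station vs reported:
  A: calculated 39.5 vs reported 69.3 → residual 29.8 km
  B: calculated 117.0 vs reported 117.3 → residual 0.3 km
  C: calculated 203.5 vs reported 203.6 → residual 0.1 km
  D: calculated 140.8 vs reported 141.0 → residual 0.2 km
B, C, D are mutually consistent (residuals ≈ 0); A is off by 29.8 km.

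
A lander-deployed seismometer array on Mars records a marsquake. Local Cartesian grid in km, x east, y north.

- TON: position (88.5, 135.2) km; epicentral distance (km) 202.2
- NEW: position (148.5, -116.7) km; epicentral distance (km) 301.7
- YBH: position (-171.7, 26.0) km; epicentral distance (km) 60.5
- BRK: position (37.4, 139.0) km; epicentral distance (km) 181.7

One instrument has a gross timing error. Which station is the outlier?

TON

Solve using three stations at a time. Using NEW, YBH, BRK (subtract circle equations pairwise → linear system) gives (x, y) ≈ (-112.0, 35.5).
Distances from that point to each station vs reported:
  TON: calculated 223.9 vs reported 202.2 → residual 21.7 km
  NEW: calculated 301.7 vs reported 301.7 → residual 0.0 km
  YBH: calculated 60.5 vs reported 60.5 → residual 0.0 km
  BRK: calculated 181.7 vs reported 181.7 → residual 0.0 km
NEW, YBH, BRK are mutually consistent (residuals ≈ 0); TON is off by 21.7 km.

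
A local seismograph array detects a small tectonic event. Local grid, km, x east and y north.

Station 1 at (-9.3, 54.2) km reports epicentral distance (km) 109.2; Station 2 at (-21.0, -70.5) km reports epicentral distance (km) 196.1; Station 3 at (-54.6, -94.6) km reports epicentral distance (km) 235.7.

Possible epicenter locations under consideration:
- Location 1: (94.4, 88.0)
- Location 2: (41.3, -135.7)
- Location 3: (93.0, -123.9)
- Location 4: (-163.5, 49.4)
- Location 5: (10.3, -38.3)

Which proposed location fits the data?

Location 1

For each candidate, compare |candidate − station| to the reported distance:
Location 1: residuals Station 1 0.1, Station 2 0.0, Station 3 0.0 → max 0.1 km
Location 2: residuals Station 1 87.3, Station 2 105.9, Station 3 131.4 → max 131.4 km
Location 3: residuals Station 1 96.2, Station 2 70.2, Station 3 85.2 → max 96.2 km
Location 4: residuals Station 1 45.1, Station 2 9.9, Station 3 55.2 → max 55.2 km
Location 5: residuals Station 1 14.6, Station 2 151.2, Station 3 149.8 → max 151.2 km
Only Location 1 has all residuals ≈ 0.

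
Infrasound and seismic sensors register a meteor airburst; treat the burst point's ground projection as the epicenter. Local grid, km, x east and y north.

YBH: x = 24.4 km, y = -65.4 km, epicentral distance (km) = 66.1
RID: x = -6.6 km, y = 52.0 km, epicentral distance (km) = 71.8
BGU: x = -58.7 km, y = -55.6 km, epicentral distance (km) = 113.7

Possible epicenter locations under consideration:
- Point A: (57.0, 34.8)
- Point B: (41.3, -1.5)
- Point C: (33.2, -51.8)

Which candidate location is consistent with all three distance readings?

Point B

For each candidate, compare |candidate − station| to the reported distance:
Point A: residuals YBH 39.3, RID 5.9, BGU 33.1 → max 39.3 km
Point B: residuals YBH 0.0, RID 0.0, BGU 0.0 → max 0.0 km
Point C: residuals YBH 49.9, RID 39.4, BGU 21.7 → max 49.9 km
Only Point B has all residuals ≈ 0.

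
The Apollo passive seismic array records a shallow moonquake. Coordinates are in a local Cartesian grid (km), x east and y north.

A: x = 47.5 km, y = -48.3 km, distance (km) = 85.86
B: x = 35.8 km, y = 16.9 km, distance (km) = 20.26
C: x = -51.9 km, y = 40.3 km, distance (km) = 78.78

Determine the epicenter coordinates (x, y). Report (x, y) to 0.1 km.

Circle about each station: (x − 47.5)² + (y + 48.3)² = 85.86²; (x − 35.8)² + (y − 16.9)² = 20.26²; (x + 51.9)² + (y − 40.3)² = 78.78².
Subtracting the A equation from the B and C equations removes the quadratic terms:
-23.4 x + 130.4 y = 3939.58
-198.8 x + 177.2 y = 894.21
Solving the 2×2 system: x ≈ 26.7, y ≈ 35.0 km.

26.7 km east, 35.0 km north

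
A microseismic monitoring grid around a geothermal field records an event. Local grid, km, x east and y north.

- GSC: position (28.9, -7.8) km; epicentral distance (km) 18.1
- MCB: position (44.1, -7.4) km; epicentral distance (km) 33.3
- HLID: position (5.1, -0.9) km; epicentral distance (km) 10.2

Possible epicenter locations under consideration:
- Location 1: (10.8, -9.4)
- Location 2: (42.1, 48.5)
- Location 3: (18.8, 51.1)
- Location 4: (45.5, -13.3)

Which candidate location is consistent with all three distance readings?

For each candidate, compare |candidate − station| to the reported distance:
Location 1: residuals GSC 0.1, MCB 0.1, HLID 0.0 → max 0.1 km
Location 2: residuals GSC 39.7, MCB 22.6, HLID 51.5 → max 51.5 km
Location 3: residuals GSC 41.7, MCB 30.4, HLID 43.6 → max 43.6 km
Location 4: residuals GSC 0.6, MCB 27.2, HLID 32.1 → max 32.1 km
Only Location 1 has all residuals ≈ 0.

Location 1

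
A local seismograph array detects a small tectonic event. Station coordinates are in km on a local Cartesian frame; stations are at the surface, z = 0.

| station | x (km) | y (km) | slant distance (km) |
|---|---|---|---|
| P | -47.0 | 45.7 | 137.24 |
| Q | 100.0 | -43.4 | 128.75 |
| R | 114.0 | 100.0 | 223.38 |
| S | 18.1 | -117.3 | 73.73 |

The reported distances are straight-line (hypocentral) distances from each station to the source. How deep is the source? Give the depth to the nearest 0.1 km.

z ≈ 52.9 km

Each station gives a sphere (x−x_i)² + (y−y_i)² + z² = d_i² (stations at z=0).
Subtracting the P sphere from Q and R: z² cancels, leaving linear equations in x and y:
294.0 x − 178.2 y = 9844.33
322.0 x + 108.6 y = -12365.30
Solving: x ≈ -12.702, y ≈ -76.199 km (keep extra digits for the depth step; rounded: -12.7, -76.2).
Then from the P sphere: z² = 137.24² − (x + 47.0)² − (y − 45.7)² with x = -12.702, y = -76.199, so z ≈ 52.907 ≈ 52.9 km.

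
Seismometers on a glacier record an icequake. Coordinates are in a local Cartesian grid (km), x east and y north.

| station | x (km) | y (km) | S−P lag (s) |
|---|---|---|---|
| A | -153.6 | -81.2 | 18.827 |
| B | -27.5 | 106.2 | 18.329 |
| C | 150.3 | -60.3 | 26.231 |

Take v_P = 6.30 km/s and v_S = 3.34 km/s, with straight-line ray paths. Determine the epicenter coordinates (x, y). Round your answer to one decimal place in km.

Distance from S−P lag: d = Δt · v_P v_S / (v_P − v_S) = Δt · (6.30·3.34)/(6.30−3.34) ≈ 7.1088·Δt.
So d_A = 133.84, d_B = 130.30, d_C = 186.47 km.
Circle about each station: (x + 153.6)² + (y + 81.2)² = 133.84²; (x + 27.5)² + (y − 106.2)² = 130.30²; (x − 150.3)² + (y + 60.3)² = 186.47².
Subtracting the A equation from the B and C equations removes the quadratic terms:
252.2 x + 374.8 y = -17216.65
607.8 x + 41.8 y = -20818.14
Solving the 2×2 system: x ≈ -32.6, y ≈ -24.0 km.

-32.6 km east, -24.0 km north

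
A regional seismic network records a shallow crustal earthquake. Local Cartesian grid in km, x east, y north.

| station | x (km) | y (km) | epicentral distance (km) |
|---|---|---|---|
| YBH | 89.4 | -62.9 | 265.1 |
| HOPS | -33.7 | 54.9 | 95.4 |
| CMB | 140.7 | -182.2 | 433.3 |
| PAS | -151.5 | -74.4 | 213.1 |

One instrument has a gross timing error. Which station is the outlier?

Solve using three stations at a time. Using YBH, HOPS, PAS (subtract circle equations pairwise → linear system) gives (x, y) ≈ (-92.2, 130.3).
Distances from that point to each station vs reported:
  YBH: calculated 265.1 vs reported 265.1 → residual 0.0 km
  HOPS: calculated 95.4 vs reported 95.4 → residual 0.0 km
  CMB: calculated 389.7 vs reported 433.3 → residual 43.6 km
  PAS: calculated 213.1 vs reported 213.1 → residual 0.0 km
YBH, HOPS, PAS are mutually consistent (residuals ≈ 0); CMB is off by 43.6 km.

CMB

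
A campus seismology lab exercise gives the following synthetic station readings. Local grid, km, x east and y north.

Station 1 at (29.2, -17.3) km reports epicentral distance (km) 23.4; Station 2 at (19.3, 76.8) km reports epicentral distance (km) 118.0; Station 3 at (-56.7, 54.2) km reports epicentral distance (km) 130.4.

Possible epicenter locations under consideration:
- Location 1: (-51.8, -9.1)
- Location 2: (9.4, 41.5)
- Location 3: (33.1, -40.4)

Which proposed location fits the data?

For each candidate, compare |candidate − station| to the reported distance:
Location 1: residuals Station 1 58.0, Station 2 6.5, Station 3 66.9 → max 66.9 km
Location 2: residuals Station 1 38.6, Station 2 81.3, Station 3 63.1 → max 81.3 km
Location 3: residuals Station 1 0.0, Station 2 0.0, Station 3 0.0 → max 0.0 km
Only Location 3 has all residuals ≈ 0.

Location 3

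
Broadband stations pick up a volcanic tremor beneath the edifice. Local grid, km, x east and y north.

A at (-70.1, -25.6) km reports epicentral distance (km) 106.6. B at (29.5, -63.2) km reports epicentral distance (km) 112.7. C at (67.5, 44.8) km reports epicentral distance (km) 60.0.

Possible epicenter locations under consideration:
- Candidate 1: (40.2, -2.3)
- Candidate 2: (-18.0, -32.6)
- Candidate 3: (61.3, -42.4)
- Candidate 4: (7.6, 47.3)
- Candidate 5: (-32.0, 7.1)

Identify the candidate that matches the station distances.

For each candidate, compare |candidate − station| to the reported distance:
Candidate 1: residuals A 6.1, B 50.9, C 5.6 → max 50.9 km
Candidate 2: residuals A 54.0, B 56.2, C 55.3 → max 56.2 km
Candidate 3: residuals A 25.9, B 74.7, C 27.4 → max 74.7 km
Candidate 4: residuals A 0.1, B 0.1, C 0.0 → max 0.1 km
Candidate 5: residuals A 56.4, B 19.3, C 46.4 → max 56.4 km
Only Candidate 4 has all residuals ≈ 0.

Candidate 4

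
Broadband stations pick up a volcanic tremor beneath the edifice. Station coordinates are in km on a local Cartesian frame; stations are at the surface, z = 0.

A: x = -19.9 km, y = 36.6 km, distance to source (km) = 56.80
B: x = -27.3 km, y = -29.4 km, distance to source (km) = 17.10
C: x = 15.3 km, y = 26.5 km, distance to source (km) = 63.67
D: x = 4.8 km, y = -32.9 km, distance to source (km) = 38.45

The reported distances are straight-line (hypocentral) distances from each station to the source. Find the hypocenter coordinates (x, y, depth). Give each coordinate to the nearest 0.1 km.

Each station gives a sphere (x−x_i)² + (y−y_i)² + z² = d_i² (stations at z=0).
Subtracting the A sphere from B and C: z² cancels, leaving linear equations in x and y:
-14.8 x − 132.0 y = 2807.91
70.4 x − 20.2 y = -1626.86
Solving: x ≈ -28.302, y ≈ -18.099 km (keep extra digits for the depth step; rounded: -28.3, -18.1).
Then from the A sphere: z² = 56.80² − (x + 19.9)² − (y − 36.6)² with x = -28.302, y = -18.099, so z ≈ 12.793 ≈ 12.8 km.

(-28.3, -18.1, 12.8)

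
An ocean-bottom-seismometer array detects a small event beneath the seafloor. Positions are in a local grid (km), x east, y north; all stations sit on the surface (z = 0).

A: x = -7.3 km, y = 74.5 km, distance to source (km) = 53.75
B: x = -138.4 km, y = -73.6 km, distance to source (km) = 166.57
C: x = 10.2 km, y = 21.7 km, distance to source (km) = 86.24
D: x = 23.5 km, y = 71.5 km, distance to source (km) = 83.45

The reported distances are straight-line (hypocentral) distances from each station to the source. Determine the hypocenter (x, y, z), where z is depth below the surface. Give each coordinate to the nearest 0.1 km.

Each station gives a sphere (x−x_i)² + (y−y_i)² + z² = d_i² (stations at z=0).
Subtracting the A sphere from B and C: z² cancels, leaving linear equations in x and y:
-262.2 x − 296.2 y = -5888.52
35.0 x − 105.6 y = -9576.89
Solving: x ≈ -58.201, y ≈ 71.400 km (keep extra digits for the depth step; rounded: -58.2, 71.4).
Then from the A sphere: z² = 53.75² − (x + 7.3)² − (y − 74.5)² with x = -58.201, y = 71.400, so z ≈ 16.986 ≈ 17.0 km.
Check against D (with the unrounded solution): distance 83.45 ≈ 83.45 km. ✓

(-58.2, 71.4, 17.0)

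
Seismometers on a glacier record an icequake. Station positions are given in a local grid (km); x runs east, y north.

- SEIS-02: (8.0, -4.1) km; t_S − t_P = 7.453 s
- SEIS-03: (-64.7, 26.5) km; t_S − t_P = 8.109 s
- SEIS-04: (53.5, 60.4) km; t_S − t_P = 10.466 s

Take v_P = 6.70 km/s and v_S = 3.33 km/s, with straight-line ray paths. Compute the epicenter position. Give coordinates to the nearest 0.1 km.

Distance from S−P lag: d = Δt · v_P v_S / (v_P − v_S) = Δt · (6.70·3.33)/(6.70−3.33) ≈ 6.6205·Δt.
So d_SEIS-02 = 49.34, d_SEIS-03 = 53.69, d_SEIS-04 = 69.29 km.
Circle about each station: (x − 8.0)² + (y + 4.1)² = 49.34²; (x + 64.7)² + (y − 26.5)² = 53.69²; (x − 53.5)² + (y − 60.4)² = 69.29².
Subtracting the SEIS-02 equation from the SEIS-03 and SEIS-04 equations removes the quadratic terms:
-145.4 x + 61.2 y = 4359.35
91.0 x + 129.0 y = 4062.93
Solving the 2×2 system: x ≈ -12.9, y ≈ 40.6 km.

(-12.9, 40.6)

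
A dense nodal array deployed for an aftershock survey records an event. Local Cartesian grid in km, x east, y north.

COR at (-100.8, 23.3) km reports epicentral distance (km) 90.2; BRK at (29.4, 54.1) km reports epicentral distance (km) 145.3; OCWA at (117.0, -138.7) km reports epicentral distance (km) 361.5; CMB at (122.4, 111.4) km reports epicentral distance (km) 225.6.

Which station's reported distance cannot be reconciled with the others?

Solve using three stations at a time. Using COR, BRK, CMB (subtract circle equations pairwise → linear system) gives (x, y) ≈ (-103.3, 113.6).
Distances from that point to each station vs reported:
  COR: calculated 90.4 vs reported 90.2 → residual 0.2 km
  BRK: calculated 145.4 vs reported 145.3 → residual 0.1 km
  OCWA: calculated 335.0 vs reported 361.5 → residual 26.5 km
  CMB: calculated 225.7 vs reported 225.6 → residual 0.1 km
COR, BRK, CMB are mutually consistent (residuals ≈ 0); OCWA is off by 26.5 km.

OCWA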